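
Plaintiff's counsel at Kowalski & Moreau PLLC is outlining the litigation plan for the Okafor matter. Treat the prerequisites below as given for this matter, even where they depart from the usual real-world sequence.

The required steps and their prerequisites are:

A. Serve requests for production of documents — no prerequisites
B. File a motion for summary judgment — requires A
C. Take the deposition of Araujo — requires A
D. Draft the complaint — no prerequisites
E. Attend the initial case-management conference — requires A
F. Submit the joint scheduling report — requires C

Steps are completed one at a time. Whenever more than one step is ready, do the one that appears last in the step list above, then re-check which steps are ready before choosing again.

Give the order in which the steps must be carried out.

D → A → E → C → F → B

Nothing is required for D and A. D is listed later → D first.
Next only A has its prerequisites met → A.
E, C and B are all available; E is listed later → E.
Now C and B have their prerequisites met. C is listed later, so C next.
Now F and B have their prerequisites met. F is listed later, so F next.
B needed A, now all done → B.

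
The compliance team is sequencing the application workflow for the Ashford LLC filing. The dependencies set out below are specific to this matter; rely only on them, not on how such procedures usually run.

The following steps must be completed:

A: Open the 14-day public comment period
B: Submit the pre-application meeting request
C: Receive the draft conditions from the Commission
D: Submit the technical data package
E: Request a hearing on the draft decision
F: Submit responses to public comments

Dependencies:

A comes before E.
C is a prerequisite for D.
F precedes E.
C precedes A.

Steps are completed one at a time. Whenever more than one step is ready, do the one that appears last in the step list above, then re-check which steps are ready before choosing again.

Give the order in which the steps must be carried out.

F → C → D → B → A → E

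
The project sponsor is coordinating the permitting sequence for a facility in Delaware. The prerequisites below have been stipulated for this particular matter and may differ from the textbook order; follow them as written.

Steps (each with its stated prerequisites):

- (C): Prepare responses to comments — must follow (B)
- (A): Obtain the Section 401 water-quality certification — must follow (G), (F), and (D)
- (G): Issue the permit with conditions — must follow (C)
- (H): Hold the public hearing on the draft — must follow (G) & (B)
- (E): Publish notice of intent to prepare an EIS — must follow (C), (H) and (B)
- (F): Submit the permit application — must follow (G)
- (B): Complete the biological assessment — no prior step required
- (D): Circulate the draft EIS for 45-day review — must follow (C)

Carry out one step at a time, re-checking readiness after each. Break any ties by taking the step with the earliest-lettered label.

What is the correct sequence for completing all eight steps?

Only (B) has no prerequisites, so it is first.
(C) is the only step now ready → (C).
Now (D) and (G) have their prerequisites met. (D) has the earlier label, so (D) next.
That leaves (G) as the only ready step → (G).
(F) and (H) are both available; (F) has the earlier label → (F).
(A) now also ready, so the ready set is {(A), (H)}; (A) has the earlier label → (A).
(H) needed (B) and (G), now all done → (H).
That leaves (E) as the only ready step → (E).

(B) (C) (D) (G) (F) (A) (H) (E)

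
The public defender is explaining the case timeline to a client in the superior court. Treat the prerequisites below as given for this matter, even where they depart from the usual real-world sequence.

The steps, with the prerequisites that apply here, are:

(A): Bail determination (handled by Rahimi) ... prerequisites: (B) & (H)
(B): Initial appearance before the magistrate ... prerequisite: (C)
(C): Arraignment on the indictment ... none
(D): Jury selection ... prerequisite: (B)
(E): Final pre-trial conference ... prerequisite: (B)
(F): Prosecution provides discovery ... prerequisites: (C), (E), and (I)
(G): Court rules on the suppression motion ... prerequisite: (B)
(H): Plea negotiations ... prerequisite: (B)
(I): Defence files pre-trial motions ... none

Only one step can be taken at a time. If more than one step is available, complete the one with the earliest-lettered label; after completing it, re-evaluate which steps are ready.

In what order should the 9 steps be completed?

(C), (B), (D), (E), (G), (H), (A), (I), (F)

(C) and (I) have no prerequisites; (C) has the earlier label, so (C) is first.
Ready: (B) and (I). (B) has the earlier label → (B).
Now (D), (E), (G), (H) and (I) have their prerequisites met. (D) has the earlier label, so (D) next.
Now (E), (G), (H) and (I) have their prerequisites met. (E) has the earlier label, so (E) next.
Now (G), (H) and (I) have their prerequisites met. (G) has the earlier label, so (G) next.
(H) and (I) are both available; (H) has the earlier label → (H).
(A) and (I) are both available; (A) has the earlier label → (A).
(I) is the only step now ready → (I).
(F) is the only step now ready → (F).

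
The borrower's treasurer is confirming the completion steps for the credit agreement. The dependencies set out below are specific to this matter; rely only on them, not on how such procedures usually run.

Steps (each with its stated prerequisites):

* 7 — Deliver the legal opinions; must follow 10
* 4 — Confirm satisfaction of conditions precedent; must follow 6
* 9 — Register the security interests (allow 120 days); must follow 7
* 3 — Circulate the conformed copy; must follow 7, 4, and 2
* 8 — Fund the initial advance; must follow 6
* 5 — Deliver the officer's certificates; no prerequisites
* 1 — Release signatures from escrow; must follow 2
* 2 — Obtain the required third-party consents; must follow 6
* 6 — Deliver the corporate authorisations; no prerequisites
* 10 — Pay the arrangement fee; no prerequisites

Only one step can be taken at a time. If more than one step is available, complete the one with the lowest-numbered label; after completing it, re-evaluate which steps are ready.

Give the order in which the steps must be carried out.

5, 6 and 10 have no prerequisites; 5 has the earlier label, so 5 is first.
Now 6 and 10 have their prerequisites met. 6 has the earlier label, so 6 next.
Ready: 2, 4, 8 and 10. 2 has the earlier label → 2.
1, 4, 8 and 10 are all available; 1 has the earlier label → 1.
Ready: 4, 8 and 10. 4 has the earlier label → 4.
Now 8 and 10 have their prerequisites met. 8 has the earlier label, so 8 next.
Next only 10 has its prerequisites met → 10.
7 is the only step now ready → 7.
Now 3 and 9 have their prerequisites met. 3 has the earlier label, so 3 next.
Next only 9 has its prerequisites met → 9.

5 → 6 → 2 → 1 → 4 → 8 → 10 → 7 → 3 → 9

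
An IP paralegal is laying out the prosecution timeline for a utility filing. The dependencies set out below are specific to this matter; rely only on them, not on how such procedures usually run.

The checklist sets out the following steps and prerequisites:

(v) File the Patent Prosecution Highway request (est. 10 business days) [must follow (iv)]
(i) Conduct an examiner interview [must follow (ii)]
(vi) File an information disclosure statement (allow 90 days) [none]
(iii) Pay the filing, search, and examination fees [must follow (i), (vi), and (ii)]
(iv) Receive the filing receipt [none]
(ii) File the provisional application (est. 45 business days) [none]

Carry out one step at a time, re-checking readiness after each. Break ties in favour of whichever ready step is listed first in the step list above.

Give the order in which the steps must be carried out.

(vi) (iv) (v) (ii) (i) (iii)

(vi), (iv) and (ii) have no prerequisites; (vi) is listed earlier, so (vi) is first.
Now (iv) and (ii) have their prerequisites met. (iv) is listed earlier, so (iv) next.
(v) and (ii) are both available; (v) is listed earlier → (v).
Next only (ii) has its prerequisites met → (ii).
(i) needed (ii), now all done → (i).
(iii) needed (i), (vi) and (ii), now all done → (iii).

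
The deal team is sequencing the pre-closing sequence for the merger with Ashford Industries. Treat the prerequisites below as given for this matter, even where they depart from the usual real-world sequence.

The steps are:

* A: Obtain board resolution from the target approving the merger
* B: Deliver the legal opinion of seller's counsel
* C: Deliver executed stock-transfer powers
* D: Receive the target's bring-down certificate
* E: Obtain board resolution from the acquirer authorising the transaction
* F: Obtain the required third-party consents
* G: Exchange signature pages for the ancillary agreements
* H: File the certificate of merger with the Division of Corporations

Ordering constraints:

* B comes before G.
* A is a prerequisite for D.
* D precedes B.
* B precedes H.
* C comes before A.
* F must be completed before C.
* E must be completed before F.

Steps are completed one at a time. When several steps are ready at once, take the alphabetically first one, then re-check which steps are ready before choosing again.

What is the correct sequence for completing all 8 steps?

E, F, C, A, D, B, G, H

E has no prerequisites → E first.
F needed E, now all done → F.
That leaves C as the only ready step → C.
A needed C, now all done → A.
D is the only step now ready → D.
B is the only step now ready → B.
G and H are both available; G has the earlier label → G.
That leaves H as the only ready step → H.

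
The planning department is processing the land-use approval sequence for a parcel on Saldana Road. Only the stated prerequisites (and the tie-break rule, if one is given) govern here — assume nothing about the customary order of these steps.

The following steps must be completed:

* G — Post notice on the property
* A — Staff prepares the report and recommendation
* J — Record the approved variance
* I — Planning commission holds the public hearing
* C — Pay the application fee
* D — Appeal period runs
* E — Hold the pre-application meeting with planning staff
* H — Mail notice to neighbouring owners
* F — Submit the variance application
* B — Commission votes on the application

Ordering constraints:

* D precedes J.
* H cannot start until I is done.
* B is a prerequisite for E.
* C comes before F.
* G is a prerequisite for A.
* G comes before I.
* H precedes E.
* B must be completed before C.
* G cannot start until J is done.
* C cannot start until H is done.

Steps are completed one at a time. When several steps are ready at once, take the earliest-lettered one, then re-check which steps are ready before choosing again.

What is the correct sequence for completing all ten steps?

B → D → J → G → A → I → H → C → E → F

B and D have no prerequisites; B has the earlier label, so B is first.
Next only D has its prerequisites met → D.
Next only J has its prerequisites met → J.
That leaves G as the only ready step → G.
A and I are both available; A has the earlier label → A.
I is the only step now ready → I.
Next only H has its prerequisites met → H.
Ready: C and E. C has the earlier label → C.
F now also ready, so the ready set is {E, F}; E has the earlier label → E.
F needed C, now all done → F.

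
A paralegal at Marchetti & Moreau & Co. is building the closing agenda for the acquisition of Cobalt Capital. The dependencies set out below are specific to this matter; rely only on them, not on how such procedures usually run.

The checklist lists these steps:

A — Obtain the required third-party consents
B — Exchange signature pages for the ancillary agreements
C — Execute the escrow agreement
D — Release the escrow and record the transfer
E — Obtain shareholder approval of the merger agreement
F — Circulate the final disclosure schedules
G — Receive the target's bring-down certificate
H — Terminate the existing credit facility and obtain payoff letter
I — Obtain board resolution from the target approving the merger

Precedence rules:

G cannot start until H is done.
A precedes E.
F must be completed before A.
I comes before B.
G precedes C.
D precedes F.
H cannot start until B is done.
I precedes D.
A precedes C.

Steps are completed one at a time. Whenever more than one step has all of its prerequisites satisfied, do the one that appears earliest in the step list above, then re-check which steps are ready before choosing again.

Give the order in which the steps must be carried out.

I → B → D → F → A → E → H → G → C

I has no prerequisites → I first.
Ready: B and D. B is listed earlier → B.
H now also ready, so the ready set is {D, H}; D is listed earlier → D.
F and H are both available; F is listed earlier → F.
A now also ready, so the ready set is {A, H}; A is listed earlier → A.
Now E and H have their prerequisites met. E is listed earlier, so E next.
H is the only step now ready → H.
G needed H, now all done → G.
That leaves C as the only ready step → C.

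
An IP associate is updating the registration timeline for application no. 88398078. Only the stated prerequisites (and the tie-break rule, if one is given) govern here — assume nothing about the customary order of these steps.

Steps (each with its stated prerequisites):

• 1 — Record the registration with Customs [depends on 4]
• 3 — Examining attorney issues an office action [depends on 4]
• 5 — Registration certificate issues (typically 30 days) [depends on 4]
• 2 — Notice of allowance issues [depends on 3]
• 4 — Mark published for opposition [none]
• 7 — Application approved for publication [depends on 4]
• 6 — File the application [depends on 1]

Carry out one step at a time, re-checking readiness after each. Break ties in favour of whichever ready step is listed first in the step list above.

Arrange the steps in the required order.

Only 4 has no prerequisites, so it is first.
Now 1, 3, 5 and 7 have their prerequisites met. 1 is listed earlier, so 1 next.
Now 3, 5, 7 and 6 have their prerequisites met. 3 is listed earlier, so 3 next.
2 now also ready, so the ready set is {5, 2, 7, 6}; 5 is listed earlier → 5.
Now 2, 7 and 6 have their prerequisites met. 2 is listed earlier, so 2 next.
Ready: 7 and 6. 7 is listed earlier → 7.
That leaves 6 as the only ready step → 6.

4, 1, 3, 5, 2, 7, 6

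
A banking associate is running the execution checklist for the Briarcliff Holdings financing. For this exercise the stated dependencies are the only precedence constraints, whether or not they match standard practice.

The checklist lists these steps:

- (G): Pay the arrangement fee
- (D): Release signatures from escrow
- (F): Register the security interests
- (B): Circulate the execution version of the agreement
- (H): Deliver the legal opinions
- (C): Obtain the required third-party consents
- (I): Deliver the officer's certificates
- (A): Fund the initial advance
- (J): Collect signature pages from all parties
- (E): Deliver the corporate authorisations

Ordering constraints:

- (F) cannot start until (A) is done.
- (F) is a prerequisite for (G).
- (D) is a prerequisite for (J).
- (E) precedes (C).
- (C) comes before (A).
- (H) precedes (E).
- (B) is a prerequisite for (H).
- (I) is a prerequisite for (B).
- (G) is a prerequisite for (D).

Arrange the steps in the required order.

Only (I) has no prerequisites, so it is first.
(B) needed (I), now all done → (B).
That leaves (H) as the only ready step → (H).
That leaves (E) as the only ready step → (E).
(C) needed (E), now all done → (C).
(A) needed (C), now all done → (A).
Next only (F) has its prerequisites met → (F).
(G) is the only step now ready → (G).
Next only (D) has its prerequisites met → (D).
(J) is the only step now ready → (J).

(I) (B) (H) (E) (C) (A) (F) (G) (D) (J)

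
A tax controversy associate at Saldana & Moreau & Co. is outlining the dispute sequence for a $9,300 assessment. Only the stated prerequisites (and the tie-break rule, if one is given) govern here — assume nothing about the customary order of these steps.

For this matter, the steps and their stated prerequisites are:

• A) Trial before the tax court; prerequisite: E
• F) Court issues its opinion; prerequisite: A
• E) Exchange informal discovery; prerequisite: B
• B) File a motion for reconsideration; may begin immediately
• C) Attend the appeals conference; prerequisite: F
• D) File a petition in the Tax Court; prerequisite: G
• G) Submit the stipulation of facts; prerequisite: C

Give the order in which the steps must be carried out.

Only B has no prerequisites, so it is first.
E needed B, now all done → E.
That leaves A as the only ready step → A.
Next only F has its prerequisites met → F.
That leaves C as the only ready step → C.
G needed C, now all done → G.
Next only D has its prerequisites met → D.

B E A F C G D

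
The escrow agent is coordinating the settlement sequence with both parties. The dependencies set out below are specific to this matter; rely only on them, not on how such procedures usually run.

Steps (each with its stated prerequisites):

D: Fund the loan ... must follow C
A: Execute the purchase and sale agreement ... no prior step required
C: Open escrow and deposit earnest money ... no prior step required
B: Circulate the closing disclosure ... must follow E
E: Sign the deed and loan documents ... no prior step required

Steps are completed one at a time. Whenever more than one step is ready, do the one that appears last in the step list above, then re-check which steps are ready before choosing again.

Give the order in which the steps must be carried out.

E → B → C → A → D

Nothing is required for E, C and A. E is listed later → E first.
B now also ready, so the ready set is {B, C, A}; B is listed later → B.
Ready: C and A. C is listed later → C.
A and D are both available; A is listed later → A.
Next only D has its prerequisites met → D.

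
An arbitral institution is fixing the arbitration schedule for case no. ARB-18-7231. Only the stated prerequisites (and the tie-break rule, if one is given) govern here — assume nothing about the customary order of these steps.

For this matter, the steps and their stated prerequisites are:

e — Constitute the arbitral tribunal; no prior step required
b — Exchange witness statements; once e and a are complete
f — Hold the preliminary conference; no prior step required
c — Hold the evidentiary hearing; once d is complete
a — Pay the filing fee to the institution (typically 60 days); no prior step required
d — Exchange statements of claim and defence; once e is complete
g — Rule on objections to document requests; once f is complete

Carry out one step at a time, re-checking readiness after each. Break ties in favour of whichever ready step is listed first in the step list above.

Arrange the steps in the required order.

e, f and a have no prerequisites; e is listed earlier, so e is first.
d now also ready, so the ready set is {f, a, d}; f is listed earlier → f.
Ready: a, d and g. a is listed earlier → a.
Ready: b, d and g. b is listed earlier → b.
Ready: d and g. d is listed earlier → d.
c now also ready, so the ready set is {c, g}; c is listed earlier → c.
g is the only step now ready → g.

e, f, a, b, d, c, g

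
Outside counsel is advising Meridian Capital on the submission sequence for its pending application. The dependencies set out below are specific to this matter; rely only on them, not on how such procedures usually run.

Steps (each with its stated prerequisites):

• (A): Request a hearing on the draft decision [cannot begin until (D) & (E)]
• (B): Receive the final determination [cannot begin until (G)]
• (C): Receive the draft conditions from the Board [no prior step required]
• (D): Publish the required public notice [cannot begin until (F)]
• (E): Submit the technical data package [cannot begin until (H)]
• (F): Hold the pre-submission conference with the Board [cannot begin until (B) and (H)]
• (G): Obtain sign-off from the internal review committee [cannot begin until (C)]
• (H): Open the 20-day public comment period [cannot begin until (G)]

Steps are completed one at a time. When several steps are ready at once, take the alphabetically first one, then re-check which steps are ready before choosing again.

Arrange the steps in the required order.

(C) → (G) → (B) → (H) → (E) → (F) → (D) → (A)

(C) has no prerequisites → (C) first.
Next only (G) has its prerequisites met → (G).
Now (B) and (H) have their prerequisites met. (B) has the earlier label, so (B) next.
(H) needed (G), now all done → (H).
Ready: (E) and (F). (E) has the earlier label → (E).
(F) needed (B) and (H), now all done → (F).
(D) needed (F), now all done → (D).
Next only (A) has its prerequisites met → (A).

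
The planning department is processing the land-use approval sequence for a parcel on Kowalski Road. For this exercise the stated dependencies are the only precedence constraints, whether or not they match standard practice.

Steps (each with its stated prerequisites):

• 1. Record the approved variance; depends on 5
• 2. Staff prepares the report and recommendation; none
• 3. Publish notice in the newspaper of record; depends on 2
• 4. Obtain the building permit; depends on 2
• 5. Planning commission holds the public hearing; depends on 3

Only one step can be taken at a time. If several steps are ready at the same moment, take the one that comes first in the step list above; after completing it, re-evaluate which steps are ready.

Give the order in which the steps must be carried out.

2 → 3 → 4 → 5 → 1

2 has no prerequisites → 2 first.
Ready: 3 and 4. 3 is listed earlier → 3.
Now 4 and 5 have their prerequisites met. 4 is listed earlier, so 4 next.
5 needed 3, now all done → 5.
1 is the only step now ready → 1.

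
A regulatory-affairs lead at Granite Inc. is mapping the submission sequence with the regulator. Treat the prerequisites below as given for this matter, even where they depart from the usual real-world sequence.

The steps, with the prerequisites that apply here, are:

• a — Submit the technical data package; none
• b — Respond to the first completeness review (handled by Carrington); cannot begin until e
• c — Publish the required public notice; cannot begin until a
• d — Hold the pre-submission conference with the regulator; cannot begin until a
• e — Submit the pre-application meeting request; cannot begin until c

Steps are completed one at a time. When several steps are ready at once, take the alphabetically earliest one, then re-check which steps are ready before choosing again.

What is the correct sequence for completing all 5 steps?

a c d e b

a has no prerequisites → a first.
Ready: c and d. c has the earlier label → c.
e now also ready, so the ready set is {d, e}; d has the earlier label → d.
e needed c, now all done → e.
b is the only step now ready → b.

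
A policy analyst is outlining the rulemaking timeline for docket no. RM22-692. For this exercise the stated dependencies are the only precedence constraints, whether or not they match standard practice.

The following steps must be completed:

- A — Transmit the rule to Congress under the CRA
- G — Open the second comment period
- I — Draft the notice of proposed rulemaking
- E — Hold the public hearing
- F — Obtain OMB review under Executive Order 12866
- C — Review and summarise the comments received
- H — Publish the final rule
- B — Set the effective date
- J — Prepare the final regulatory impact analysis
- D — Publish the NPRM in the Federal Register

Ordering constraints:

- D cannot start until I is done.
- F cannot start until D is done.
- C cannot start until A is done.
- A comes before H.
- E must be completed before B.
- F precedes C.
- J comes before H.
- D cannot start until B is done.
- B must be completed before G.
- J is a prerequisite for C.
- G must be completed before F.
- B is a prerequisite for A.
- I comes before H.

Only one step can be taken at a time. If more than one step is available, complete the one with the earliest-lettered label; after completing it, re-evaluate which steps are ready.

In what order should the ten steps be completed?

E, B, A, G, I, D, F, J, C, H

Nothing is required for E, I and J. E has the earlier label → E first.
B now also ready, so the ready set is {B, I, J}; B has the earlier label → B.
A, G, I and J are all available; A has the earlier label → A.
Now G, I and J have their prerequisites met. G has the earlier label, so G next.
Ready: I and J. I has the earlier label → I.
Now D and J have their prerequisites met. D has the earlier label, so D next.
Ready: F and J. F has the earlier label → F.
Next only J has its prerequisites met → J.
Ready: C and H. C has the earlier label → C.
H needed A, I and J, now all done → H.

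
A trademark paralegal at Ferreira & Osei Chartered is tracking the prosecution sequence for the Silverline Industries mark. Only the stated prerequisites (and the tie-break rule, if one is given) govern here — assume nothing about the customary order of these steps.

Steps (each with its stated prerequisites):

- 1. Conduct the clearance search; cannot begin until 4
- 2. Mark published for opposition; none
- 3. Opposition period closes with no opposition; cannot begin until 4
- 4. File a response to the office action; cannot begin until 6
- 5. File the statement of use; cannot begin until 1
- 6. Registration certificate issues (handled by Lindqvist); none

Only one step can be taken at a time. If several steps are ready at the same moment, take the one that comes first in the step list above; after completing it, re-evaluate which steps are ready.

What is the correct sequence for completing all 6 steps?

2 → 6 → 4 → 1 → 3 → 5

2 and 6 have no prerequisites; 2 is listed earlier, so 2 is first.
6 is the only step now ready → 6.
That leaves 4 as the only ready step → 4.
Now 1 and 3 have their prerequisites met. 1 is listed earlier, so 1 next.
3 and 5 are both available; 3 is listed earlier → 3.
5 is the only step now ready → 5.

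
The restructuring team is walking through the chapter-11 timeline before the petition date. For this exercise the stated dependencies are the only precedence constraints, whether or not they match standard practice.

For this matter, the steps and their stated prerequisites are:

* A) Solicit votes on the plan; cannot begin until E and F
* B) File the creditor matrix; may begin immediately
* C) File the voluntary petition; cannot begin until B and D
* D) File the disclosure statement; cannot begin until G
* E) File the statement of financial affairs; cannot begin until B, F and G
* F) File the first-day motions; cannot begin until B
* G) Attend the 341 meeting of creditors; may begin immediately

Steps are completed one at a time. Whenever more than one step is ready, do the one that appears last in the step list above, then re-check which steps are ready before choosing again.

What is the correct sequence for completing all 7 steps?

G, D, B, F, E, C, A

Nothing is required for G and B. G is listed later → G first.
D and B are both available; D is listed later → D.
That leaves B as the only ready step → B.
Ready: F and C. F is listed later → F.
Ready: E and C. E is listed later → E.
C and A are both available; C is listed later → C.
A needed F and E, now all done → A.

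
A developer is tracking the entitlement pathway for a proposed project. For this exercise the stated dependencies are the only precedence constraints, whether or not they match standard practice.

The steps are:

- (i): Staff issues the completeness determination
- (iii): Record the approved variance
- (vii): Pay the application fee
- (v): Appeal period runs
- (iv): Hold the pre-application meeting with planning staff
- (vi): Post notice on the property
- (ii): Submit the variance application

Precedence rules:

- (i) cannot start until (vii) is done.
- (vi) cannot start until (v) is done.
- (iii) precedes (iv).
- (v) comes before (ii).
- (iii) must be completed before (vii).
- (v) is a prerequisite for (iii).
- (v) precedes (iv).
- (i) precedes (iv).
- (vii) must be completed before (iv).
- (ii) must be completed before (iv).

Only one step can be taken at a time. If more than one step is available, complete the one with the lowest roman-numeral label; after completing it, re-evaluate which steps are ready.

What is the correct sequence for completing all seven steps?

(v) has no prerequisites → (v) first.
(ii), (iii) and (vi) are all available; (ii) has the earlier label → (ii).
Ready: (iii) and (vi). (iii) has the earlier label → (iii).
(vii) now also ready, so the ready set is {(vi), (vii)}; (vi) has the earlier label → (vi).
(vii) needed (iii), now all done → (vii).
(i) needed (vii), now all done → (i).
Next only (iv) has its prerequisites met → (iv).

(v), (ii), (iii), (vi), (vii), (i), (iv)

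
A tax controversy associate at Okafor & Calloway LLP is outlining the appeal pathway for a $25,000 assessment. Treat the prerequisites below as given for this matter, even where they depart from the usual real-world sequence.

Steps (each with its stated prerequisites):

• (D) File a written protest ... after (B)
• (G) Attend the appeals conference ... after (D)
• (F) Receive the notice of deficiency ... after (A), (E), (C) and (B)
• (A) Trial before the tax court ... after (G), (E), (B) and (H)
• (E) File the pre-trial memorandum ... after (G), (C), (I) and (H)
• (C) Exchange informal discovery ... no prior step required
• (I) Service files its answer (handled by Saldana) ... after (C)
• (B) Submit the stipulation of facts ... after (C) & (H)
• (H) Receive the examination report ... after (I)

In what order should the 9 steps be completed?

Only (C) has no prerequisites, so it is first.
Next only (I) has its prerequisites met → (I).
Next only (H) has its prerequisites met → (H).
(B) is the only step now ready → (B).
(D) is the only step now ready → (D).
Next only (G) has its prerequisites met → (G).
Next only (E) has its prerequisites met → (E).
That leaves (A) as the only ready step → (A).
(F) is the only step now ready → (F).

(C), (I), (H), (B), (D), (G), (E), (A), (F)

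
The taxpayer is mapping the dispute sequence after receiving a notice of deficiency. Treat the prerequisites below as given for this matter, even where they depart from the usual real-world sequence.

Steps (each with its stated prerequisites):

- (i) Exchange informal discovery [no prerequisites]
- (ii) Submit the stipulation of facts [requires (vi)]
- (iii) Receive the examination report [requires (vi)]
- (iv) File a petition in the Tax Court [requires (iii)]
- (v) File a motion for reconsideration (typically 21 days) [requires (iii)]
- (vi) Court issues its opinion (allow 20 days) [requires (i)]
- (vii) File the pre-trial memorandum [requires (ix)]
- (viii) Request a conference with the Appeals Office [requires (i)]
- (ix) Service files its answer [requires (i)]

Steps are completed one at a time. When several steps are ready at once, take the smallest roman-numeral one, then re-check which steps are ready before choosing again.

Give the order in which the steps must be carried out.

(i) (vi) (ii) (iii) (iv) (v) (viii) (ix) (vii)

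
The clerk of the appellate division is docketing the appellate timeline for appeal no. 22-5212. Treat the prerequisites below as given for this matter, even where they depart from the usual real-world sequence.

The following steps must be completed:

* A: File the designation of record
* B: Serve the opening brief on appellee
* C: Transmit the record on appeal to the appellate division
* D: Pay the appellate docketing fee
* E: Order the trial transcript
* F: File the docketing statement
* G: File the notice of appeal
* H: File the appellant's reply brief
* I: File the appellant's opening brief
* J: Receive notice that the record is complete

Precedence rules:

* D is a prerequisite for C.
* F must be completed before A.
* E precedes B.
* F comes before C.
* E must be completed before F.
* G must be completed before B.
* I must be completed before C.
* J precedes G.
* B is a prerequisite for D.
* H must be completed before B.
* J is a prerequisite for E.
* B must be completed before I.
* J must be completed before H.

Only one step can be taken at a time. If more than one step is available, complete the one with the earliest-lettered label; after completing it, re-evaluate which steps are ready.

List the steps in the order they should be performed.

J, E, F, A, G, H, B, D, I, C

J has no prerequisites → J first.
Ready: E, G and H. E has the earlier label → E.
F now also ready, so the ready set is {F, G, H}; F has the earlier label → F.
A now also ready, so the ready set is {A, G, H}; A has the earlier label → A.
Now G and H have their prerequisites met. G has the earlier label, so G next.
H is the only step now ready → H.
B is the only step now ready → B.
Now D and I have their prerequisites met. D has the earlier label, so D next.
I needed B, now all done → I.
C needed D, F and I, now all done → C.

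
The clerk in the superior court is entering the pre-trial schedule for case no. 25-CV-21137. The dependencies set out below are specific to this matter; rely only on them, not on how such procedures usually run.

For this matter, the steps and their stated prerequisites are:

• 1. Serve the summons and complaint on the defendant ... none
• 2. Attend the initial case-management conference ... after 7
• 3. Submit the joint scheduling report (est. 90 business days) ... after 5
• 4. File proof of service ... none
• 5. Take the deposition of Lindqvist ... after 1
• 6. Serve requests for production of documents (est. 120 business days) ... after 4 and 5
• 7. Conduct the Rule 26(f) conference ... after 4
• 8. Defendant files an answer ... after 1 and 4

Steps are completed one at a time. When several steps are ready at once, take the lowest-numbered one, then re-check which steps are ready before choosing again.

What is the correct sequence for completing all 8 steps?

1 → 4 → 5 → 3 → 6 → 7 → 2 → 8

Nothing is required for 1 and 4. 1 has the earlier label → 1 first.
5 now also ready, so the ready set is {4, 5}; 4 has the earlier label → 4.
5, 7 and 8 are all available; 5 has the earlier label → 5.
3, 6, 7 and 8 are all available; 3 has the earlier label → 3.
6, 7 and 8 are all available; 6 has the earlier label → 6.
Now 7 and 8 have their prerequisites met. 7 has the earlier label, so 7 next.
2 now also ready, so the ready set is {2, 8}; 2 has the earlier label → 2.
8 needed 1 and 4, now all done → 8.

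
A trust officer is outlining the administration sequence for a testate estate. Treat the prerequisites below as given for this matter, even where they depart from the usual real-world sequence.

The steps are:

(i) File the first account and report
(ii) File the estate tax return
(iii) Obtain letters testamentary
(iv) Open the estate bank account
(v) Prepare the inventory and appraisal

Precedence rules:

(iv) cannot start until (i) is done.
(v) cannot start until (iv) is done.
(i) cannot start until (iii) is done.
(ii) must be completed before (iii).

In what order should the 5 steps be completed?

(ii), (iii), (i), (iv), (v)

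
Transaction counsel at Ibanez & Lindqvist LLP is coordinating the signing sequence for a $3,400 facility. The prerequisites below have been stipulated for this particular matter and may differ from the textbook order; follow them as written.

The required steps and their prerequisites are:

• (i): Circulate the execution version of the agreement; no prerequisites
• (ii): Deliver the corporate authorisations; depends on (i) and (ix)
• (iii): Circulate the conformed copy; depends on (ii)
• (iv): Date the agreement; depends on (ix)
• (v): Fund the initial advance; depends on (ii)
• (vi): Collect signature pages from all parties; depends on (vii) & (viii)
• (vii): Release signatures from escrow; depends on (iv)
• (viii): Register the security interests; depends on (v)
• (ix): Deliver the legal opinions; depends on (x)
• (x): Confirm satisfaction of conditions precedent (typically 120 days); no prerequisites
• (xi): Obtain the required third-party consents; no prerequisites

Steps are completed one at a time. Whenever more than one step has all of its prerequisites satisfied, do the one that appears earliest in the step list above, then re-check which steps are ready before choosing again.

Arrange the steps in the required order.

(i), (x) and (xi) have no prerequisites; (i) is listed earlier, so (i) is first.
(x) and (xi) are both available; (x) is listed earlier → (x).
(ix) now also ready, so the ready set is {(ix), (xi)}; (ix) is listed earlier → (ix).
(ii) and (iv) now also ready, so the ready set is {(ii), (iv), (xi)}; (ii) is listed earlier → (ii).
Ready: (iii), (iv), (v) and (xi). (iii) is listed earlier → (iii).
Ready: (iv), (v) and (xi). (iv) is listed earlier → (iv).
Ready: (v), (vii) and (xi). (v) is listed earlier → (v).
(viii) now also ready, so the ready set is {(vii), (viii), (xi)}; (vii) is listed earlier → (vii).
Now (viii) and (xi) have their prerequisites met. (viii) is listed earlier, so (viii) next.
Now (vi) and (xi) have their prerequisites met. (vi) is listed earlier, so (vi) next.
(xi) is the only step now ready → (xi).

(i) (x) (ix) (ii) (iii) (iv) (v) (vii) (viii) (vi) (xi)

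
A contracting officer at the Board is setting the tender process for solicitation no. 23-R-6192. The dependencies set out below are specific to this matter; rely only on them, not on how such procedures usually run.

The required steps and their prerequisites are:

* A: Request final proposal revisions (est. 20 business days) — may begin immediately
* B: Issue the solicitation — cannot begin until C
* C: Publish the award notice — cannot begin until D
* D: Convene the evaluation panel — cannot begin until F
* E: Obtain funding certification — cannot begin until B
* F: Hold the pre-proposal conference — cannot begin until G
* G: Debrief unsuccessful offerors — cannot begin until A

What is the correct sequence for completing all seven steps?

Only A has no prerequisites, so it is first.
Next only G has its prerequisites met → G.
Next only F has its prerequisites met → F.
That leaves D as the only ready step → D.
That leaves C as the only ready step → C.
B needed C, now all done → B.
E is the only step now ready → E.

A, G, F, D, C, B, E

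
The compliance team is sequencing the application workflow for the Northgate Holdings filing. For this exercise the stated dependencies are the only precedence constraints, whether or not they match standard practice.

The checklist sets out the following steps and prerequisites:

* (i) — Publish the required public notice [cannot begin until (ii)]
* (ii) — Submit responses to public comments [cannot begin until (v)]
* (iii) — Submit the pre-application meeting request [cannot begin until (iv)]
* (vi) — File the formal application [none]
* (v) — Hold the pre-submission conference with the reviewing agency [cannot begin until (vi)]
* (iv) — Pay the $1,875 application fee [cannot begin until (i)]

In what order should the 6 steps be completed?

(vi) (v) (ii) (i) (iv) (iii)

(vi) is the only step with nothing outstanding, so it goes first.
That leaves (v) as the only ready step → (v).
(ii) needed (v), now all done → (ii).
(i) needed (ii), now all done → (i).
(iv) is the only step now ready → (iv).
(iii) needed (iv), now all done → (iii).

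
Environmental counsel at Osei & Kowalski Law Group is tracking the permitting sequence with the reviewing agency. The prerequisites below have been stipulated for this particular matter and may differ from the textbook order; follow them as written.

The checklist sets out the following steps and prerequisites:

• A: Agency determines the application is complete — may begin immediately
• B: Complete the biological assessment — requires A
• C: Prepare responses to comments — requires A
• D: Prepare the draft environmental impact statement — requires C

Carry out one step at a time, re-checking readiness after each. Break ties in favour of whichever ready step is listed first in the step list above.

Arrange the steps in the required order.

Only A has no prerequisites, so it is first.
Now B and C have their prerequisites met. B is listed earlier, so B next.
That leaves C as the only ready step → C.
Next only D has its prerequisites met → D.

A, B, C, D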